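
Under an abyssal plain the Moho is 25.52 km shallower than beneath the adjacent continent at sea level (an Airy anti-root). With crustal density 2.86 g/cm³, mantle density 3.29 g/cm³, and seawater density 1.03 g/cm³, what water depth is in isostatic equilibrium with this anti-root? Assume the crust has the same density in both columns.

Replacing a thickness d of crust by seawater at the top must be balanced by replacing crust with mantle at the base: d (ρ_c − ρ_w) = a (ρ_m − ρ_c).
d = a (ρ_m − ρ_c)/(ρ_c − ρ_w) = 25.52 km × 0.43/1.83 = 6 km.

6 km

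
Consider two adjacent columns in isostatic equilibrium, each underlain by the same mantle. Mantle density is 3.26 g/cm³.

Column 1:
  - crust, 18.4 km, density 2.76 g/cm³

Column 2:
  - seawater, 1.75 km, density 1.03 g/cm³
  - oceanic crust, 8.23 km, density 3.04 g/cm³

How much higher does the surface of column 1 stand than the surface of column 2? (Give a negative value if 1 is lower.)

For any compensation level in the mantle, the mantle terms cancel and isostasy reduces to e = (Σt_1 − Σt_2) − (Σ(ρt)_1 − Σ(ρt)_2) / ρ_m.
Σt_1 = 18.4 km; Σt_2 = 9.98 km; Σ(ρt)_1 = 50.784; Σ(ρt)_2 = 26.8217 (in km·g/cm³).
e = (18.4 − 9.98) − (50.784 − 26.8217) / 3.26 = 1.07 km.

1.07 km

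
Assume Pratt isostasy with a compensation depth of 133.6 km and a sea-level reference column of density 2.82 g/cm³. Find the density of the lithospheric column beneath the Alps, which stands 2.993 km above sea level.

2.76 g/cm³

Pratt balance: ρ_ref D = ρ (D + h).
ρ = ρ_ref D/(D + h) = 2.82 × 133.6 km/(133.6 km + 2.993 km) = 2.76 g/cm³.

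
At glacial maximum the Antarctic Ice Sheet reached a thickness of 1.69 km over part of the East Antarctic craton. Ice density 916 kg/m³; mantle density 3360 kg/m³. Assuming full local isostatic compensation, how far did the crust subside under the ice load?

Balancing pressure at the compensation depth: the ice load ρ_ice t is balanced by mantle displaced below, ρ_m s.
s = t ρ_ice / ρ_m = 1.69 km × 916/3360 = 0.461 km.

0.461 km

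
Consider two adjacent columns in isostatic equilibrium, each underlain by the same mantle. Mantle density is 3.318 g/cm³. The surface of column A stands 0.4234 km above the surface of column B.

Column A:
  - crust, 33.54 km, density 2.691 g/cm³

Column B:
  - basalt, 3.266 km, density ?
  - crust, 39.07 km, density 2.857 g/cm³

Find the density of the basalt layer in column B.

Take the compensation level at the base of the deeper column (depth z_c below the surface of column A) and equate Σ ρ_i t_i down to z_c; mantle fills any gap and the z_c terms cancel.
Column A: 33.54×2.691 + (z_c − 33.54)×3.318
Column B: 0.4234×0 + 3.266×ρ + 39.07×2.857 + (z_c − 0.4234 − 42.336)×3.318
The z_c×3.318 term appears on both sides and cancels. Collect the known terms of each column as K = Σ(ρt)_known − 3.318 × (depth of known layers): K_A = 90.25614 − 3.318×33.54 = −21.02958; K_B = 111.62299 − 3.318×(0.4234 + 42.336) = −30.2526992.
Balance: K_A = K_B + 3.266×ρ, so ρ = (K_A − K_B)/3.266 = 9.22312/3.266 = 2.82 g/cm³.

2.82 g/cm³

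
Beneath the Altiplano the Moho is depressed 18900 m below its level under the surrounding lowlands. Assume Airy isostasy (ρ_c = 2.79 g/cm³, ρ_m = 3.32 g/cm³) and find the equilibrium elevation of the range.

For local isostatic compensation: ρ_c h = (ρ_m − ρ_c) r.
h = r (ρ_m − ρ_c) / ρ_c = 18900 m × (3.32 − 2.79) / 2.79 = 3590 m.

3590 m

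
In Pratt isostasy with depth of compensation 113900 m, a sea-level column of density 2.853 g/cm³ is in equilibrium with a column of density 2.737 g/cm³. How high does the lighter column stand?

ρ_ref D = ρ (D + h) → h = D (ρ_ref − ρ)/ρ.
h = 113900 m × (2.853 − 2.737)/2.737 = 4830 m.

4830 m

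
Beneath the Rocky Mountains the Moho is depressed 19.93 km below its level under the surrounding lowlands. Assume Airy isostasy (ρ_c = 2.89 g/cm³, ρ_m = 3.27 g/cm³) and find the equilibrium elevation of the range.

2.62 km

In Airy isostatic equilibrium: ρ_c h = (ρ_m − ρ_c) r.
h = r (ρ_m − ρ_c) / ρ_c = 19.93 km × (3.27 − 2.89) / 2.89 = 2.62 km.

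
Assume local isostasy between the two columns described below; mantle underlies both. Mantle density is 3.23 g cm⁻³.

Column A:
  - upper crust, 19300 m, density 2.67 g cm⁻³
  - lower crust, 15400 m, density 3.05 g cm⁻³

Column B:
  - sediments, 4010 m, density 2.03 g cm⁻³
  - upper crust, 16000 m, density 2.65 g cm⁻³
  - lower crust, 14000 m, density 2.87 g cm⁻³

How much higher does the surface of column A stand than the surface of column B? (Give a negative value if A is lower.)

−1720 m

For any compensation level in the mantle, the mantle terms cancel and isostasy reduces to e = (Σt_A − Σt_B) − (Σ(ρt)_A − Σ(ρt)_B) / ρ_m.
Σt_A = 34700 m; Σt_B = 34010 m; Σ(ρt)_A = 98501; Σ(ρt)_B = 90720.3 (in m·g cm⁻³).
e = (34700 − 34010) − (98501 − 90720.3) / 3.23 = −1720 m.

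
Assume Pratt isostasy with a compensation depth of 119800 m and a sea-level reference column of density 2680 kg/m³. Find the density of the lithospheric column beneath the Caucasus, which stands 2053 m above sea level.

Pratt balance: ρ_ref D = ρ (D + h).
ρ = ρ_ref D/(D + h) = 2680 × 119800 m/(119800 m + 2053 m) = 2630 kg/m³.

2630 kg/m³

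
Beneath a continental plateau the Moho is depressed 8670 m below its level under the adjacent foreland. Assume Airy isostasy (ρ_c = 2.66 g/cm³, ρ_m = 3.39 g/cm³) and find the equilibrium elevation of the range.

2380 m

In Airy isostatic equilibrium: ρ_c h = (ρ_m − ρ_c) r.
h = r (ρ_m − ρ_c) / ρ_c = 8670 m × (3.39 − 2.66) / 2.66 = 2380 m.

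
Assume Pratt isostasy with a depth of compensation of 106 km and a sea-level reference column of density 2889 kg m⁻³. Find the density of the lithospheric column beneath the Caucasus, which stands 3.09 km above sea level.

2810 kg m⁻³

Pratt balance: ρ_ref D = ρ (D + h).
ρ = ρ_ref D/(D + h) = 2889 × 106 km/(106 km + 3.09 km) = 2810 kg m⁻³.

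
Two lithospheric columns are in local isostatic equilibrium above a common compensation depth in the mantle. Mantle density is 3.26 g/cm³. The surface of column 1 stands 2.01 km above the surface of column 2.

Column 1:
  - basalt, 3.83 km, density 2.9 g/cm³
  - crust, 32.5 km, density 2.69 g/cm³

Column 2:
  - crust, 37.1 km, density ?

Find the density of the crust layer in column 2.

2.9 g/cm³

Take the compensation level at the base of the deeper column (depth z_c below the surface of column 1) and equate Σ ρ_i t_i down to z_c; mantle fills any gap and the z_c terms cancel.
Column 1: 3.83×2.9 + 32.5×2.69 + (z_c − 36.33)×3.26
Column 2: 2.01×0 + 37.1×ρ + (z_c − 2.01 − 37.1)×3.26
The z_c×3.26 term appears on both sides and cancels. Collect the known terms of each column as K = Σ(ρt)_known − 3.26 × (depth of known layers): K_1 = 98.532 − 3.26×36.33 = −19.9038; K_2 = 0 − 3.26×(2.01 + 37.1) = −127.4986.
Balance: K_1 = K_2 + 37.1×ρ, so ρ = (K_1 − K_2)/37.1 = 107.595/37.1 = 2.9 g/cm³.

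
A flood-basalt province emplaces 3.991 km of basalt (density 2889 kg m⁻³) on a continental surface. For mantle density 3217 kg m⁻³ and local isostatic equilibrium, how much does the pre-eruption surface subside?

Subaerial loading: s = t ρ_load / ρ_m.
s = 3.991 km × 2889/3217 = 3.58 km.

3.58 km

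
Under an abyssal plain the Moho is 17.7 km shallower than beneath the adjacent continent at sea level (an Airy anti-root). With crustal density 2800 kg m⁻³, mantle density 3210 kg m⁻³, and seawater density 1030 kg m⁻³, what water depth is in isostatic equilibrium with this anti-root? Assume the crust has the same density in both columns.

Replacing a thickness d of crust by seawater at the top must be balanced by replacing crust with mantle at the base: d (ρ_c − ρ_w) = a (ρ_m − ρ_c).
d = a (ρ_m − ρ_c)/(ρ_c − ρ_w) = 17.7 km × 410/1770 = 4.1 km.

4.1 km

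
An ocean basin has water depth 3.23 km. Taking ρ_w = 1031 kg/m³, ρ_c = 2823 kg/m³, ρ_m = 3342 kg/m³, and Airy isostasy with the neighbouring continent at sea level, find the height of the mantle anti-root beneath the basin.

11.2 km

Balancing pressure at the compensation depth: replacing crust with seawater at the top is compensated by replacing crust with mantle at the base: d (ρ_c − ρ_w) = a (ρ_m − ρ_c).
a = d (ρ_c − ρ_w)/(ρ_m − ρ_c) = 3.23 km × 1792/519 = 11.2 km.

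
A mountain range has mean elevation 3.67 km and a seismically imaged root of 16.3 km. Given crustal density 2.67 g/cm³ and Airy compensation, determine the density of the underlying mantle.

3.27 g/cm³

Airy balance: ρ_c h = (ρ_m − ρ_c) r → ρ_m = ρ_c (1 + h/r).
ρ_m = 2.67 × (1 + 3.67 km/16.3 km) = 3.27 g/cm³.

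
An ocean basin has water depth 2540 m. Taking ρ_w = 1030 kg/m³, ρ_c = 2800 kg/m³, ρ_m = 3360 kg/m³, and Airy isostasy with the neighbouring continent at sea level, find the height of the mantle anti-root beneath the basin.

8030 m

Equating mass per unit area of the two columns: replacing crust with seawater at the top is compensated by replacing crust with mantle at the base: d (ρ_c − ρ_w) = a (ρ_m − ρ_c).
a = d (ρ_c − ρ_w)/(ρ_m − ρ_c) = 2540 m × 1770/560 = 8030 m.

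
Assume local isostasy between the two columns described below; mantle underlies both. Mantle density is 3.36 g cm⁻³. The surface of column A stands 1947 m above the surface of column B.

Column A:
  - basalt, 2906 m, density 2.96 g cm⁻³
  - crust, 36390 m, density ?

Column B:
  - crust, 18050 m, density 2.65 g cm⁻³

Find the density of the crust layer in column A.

Take the compensation level at the base of the deeper column (depth z_c below the surface of column A) and equate Σ ρ_i t_i down to z_c; mantle fills any gap and the z_c terms cancel.
Column A: 2906×2.96 + 36390×ρ + (z_c − 39296)×3.36
Column B: 1947×0 + 18050×2.65 + (z_c − 1947 − 18050)×3.36
The z_c×3.36 term appears on both sides and cancels. Collect the known terms of each column as K = Σ(ρt)_known − 3.36 × (depth of known layers): K_A = 8601.76 − 3.36×39296 = −123432.8; K_B = 47832.5 − 3.36×(1947 + 18050) = −19357.42.
Balance: K_A + 36390×ρ = K_B, so ρ = (K_B − K_A)/36390 = 104075/36390 = 2.86 g cm⁻³.

2.86 g cm⁻³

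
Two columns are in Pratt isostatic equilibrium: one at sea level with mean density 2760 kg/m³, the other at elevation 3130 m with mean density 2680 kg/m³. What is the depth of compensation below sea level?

105000 m

ρ_ref D = ρ (D + h) → D (ρ_ref − ρ) = ρ h.
D = ρ h/(ρ_ref − ρ) = 2680 × 3130 m/(2760 − 2680) = 105000 m.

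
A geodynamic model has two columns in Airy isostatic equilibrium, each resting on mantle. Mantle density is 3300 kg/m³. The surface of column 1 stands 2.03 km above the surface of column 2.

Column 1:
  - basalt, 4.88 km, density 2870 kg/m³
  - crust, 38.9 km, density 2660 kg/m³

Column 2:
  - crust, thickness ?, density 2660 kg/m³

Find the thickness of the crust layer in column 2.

Take the compensation level at the base of the deeper column (depth z_c below the surface of column 1) and equate Σ ρ_i t_i down to z_c; mantle fills any gap and the z_c terms cancel.
Column 1: 4.88×2870 + 38.9×2660 + (z_c − 43.78)×3300
Column 2: 2.03×0 + x×2660 + (z_c − 2.03 − 0 − x)×3300
The z_c×3300 term appears on both sides and cancels. Collect the known terms of each column as K = Σ(ρt)_known − 3300 × (depth of known layers): K_1 = 117479.6 − 3300×43.78 = −26994.4; K_2 = 0 − 3300×(2.03 + 0) = −6699.
Balance: K_1 = K_2 − x×(3300 − 2660), so x = (K_2 − K_1)/(3300 − 2660) = 20295.4/640 = 31.7 km.

31.7 km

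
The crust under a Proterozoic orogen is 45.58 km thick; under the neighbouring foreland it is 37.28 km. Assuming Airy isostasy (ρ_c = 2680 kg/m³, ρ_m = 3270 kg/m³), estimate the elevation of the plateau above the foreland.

1.5 km

Excess crust Δ = 45.58 km − 37.28 km = 8.3 km, split between elevation h and root r with h + r = Δ.
Airy balance ρ_c h = (ρ_m − ρ_c) r gives r = h ρ_c/(ρ_m − ρ_c), so h (1 + ρ_c/(ρ_m − ρ_c)) = Δ, i.e. h = Δ (ρ_m − ρ_c)/ρ_m.
h = 8.3 km × 590/3270 = 1.5 km.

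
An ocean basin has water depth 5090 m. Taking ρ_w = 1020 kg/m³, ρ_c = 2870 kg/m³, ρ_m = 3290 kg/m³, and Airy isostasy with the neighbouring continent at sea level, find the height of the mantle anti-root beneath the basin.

By Archimedes' principle applied to the lithosphere: replacing crust with seawater at the top is compensated by replacing crust with mantle at the base: d (ρ_c − ρ_w) = a (ρ_m − ρ_c).
a = d (ρ_c − ρ_w)/(ρ_m − ρ_c) = 5090 m × 1850/420 = 22400 m.

22400 m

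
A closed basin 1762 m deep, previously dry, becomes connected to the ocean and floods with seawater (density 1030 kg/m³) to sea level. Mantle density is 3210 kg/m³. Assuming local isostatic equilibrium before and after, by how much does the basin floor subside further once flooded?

833 m

After flooding the water column is d + s deep. Its weight must equal the weight of mantle displaced by the extra subsidence s: (d + s) ρ_w = s ρ_m.
s = d ρ_w / (ρ_m − ρ_w) = 1762 m × 1030/(3210 − 1030) = 833 m.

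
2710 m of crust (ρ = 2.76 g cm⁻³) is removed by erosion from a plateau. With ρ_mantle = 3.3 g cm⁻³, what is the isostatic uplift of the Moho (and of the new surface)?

Unloading: uplift u = e ρ_c/ρ_m = 2710 m × 2.76/3.3 = 2270 m.

2270 m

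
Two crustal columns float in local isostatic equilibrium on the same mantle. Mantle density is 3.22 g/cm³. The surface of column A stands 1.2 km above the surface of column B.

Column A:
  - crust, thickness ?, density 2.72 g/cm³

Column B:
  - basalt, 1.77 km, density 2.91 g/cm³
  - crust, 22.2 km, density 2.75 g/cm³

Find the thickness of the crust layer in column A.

Take the compensation level at the base of the deeper column (depth z_c below the surface of column A) and equate Σ ρ_i t_i down to z_c; mantle fills any gap and the z_c terms cancel.
Column A: x×2.72 + (z_c − 0 − x)×3.22
Column B: 1.2×0 + 1.77×2.91 + 22.2×2.75 + (z_c − 1.2 − 23.97)×3.22
The z_c×3.22 term appears on both sides and cancels. Collect the known terms of each column as K = Σ(ρt)_known − 3.22 × (depth of known layers): K_A = 0 − 3.22×0 = 0; K_B = 66.2007 − 3.22×(1.2 + 23.97) = −14.8467.
Balance: K_A − x×(3.22 − 2.72) = K_B, so x = (K_A − K_B)/(3.22 − 2.72) = 14.8467/0.5 = 29.7 km.

29.7 km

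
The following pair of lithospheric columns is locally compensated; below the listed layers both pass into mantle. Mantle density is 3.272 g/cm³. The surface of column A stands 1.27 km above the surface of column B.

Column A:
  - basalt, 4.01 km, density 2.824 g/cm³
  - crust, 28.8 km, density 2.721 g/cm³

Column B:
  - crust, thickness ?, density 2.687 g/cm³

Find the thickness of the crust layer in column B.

Take the compensation level at the base of the deeper column (depth z_c below the surface of column A) and equate Σ ρ_i t_i down to z_c; mantle fills any gap and the z_c terms cancel.
Column A: 4.01×2.824 + 28.8×2.721 + (z_c − 32.81)×3.272
Column B: 1.27×0 + x×2.687 + (z_c − 1.27 − 0 − x)×3.272
The z_c×3.272 term appears on both sides and cancels. Collect the known terms of each column as K = Σ(ρt)_known − 3.272 × (depth of known layers): K_A = 89.68904 − 3.272×32.81 = −17.66528; K_B = 0 − 3.272×(1.27 + 0) = −4.15544.
Balance: K_A = K_B − x×(3.272 − 2.687), so x = (K_B − K_A)/(3.272 − 2.687) = 13.5098/0.585 = 23.1 km.

23.1 km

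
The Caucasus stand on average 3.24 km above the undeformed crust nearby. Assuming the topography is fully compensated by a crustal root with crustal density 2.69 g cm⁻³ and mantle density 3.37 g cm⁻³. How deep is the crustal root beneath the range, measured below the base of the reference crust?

12.8 km

By Archimedes' principle applied to the lithosphere: the weight of the topography is balanced by the buoyancy of the root, ρ_c h = (ρ_m − ρ_c) r.
r = h · ρ_c / (ρ_m − ρ_c) = 3.24 km × 2.69 / (3.37 − 2.69) = 12.8 km.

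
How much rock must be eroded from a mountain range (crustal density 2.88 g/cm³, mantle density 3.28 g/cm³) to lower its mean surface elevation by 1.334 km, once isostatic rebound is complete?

10.9 km

Net drop Δ = e − u = e − e ρ_c/ρ_m = e (ρ_m − ρ_c)/ρ_m.
e = Δ ρ_m/(ρ_m − ρ_c) = 1.334 km × 3.28/0.4 = 10.9 km.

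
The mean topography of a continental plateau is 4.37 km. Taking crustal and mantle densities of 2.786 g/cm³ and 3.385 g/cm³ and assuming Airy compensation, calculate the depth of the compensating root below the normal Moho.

20.3 km

Balancing pressure at the compensation depth: the weight of the topography is balanced by the buoyancy of the root, ρ_c h = (ρ_m − ρ_c) r.
r = h · ρ_c / (ρ_m − ρ_c) = 4.37 km × 2.786 / (3.385 − 2.786) = 20.3 km.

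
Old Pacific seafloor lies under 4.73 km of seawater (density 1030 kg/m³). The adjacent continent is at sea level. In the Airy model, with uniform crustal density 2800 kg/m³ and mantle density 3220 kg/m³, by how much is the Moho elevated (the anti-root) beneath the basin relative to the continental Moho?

In Airy isostatic equilibrium: replacing crust with seawater at the top is compensated by replacing crust with mantle at the base: d (ρ_c − ρ_w) = a (ρ_m − ρ_c).
a = d (ρ_c − ρ_w)/(ρ_m − ρ_c) = 4.73 km × 1770/420 = 19.9 km.

19.9 km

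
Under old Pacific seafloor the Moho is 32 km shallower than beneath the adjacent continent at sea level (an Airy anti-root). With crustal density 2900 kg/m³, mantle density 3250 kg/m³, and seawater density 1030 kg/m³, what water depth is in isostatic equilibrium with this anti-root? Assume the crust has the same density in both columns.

5.99 km

Replacing a thickness d of crust by seawater at the top must be balanced by replacing crust with mantle at the base: d (ρ_c − ρ_w) = a (ρ_m − ρ_c).
d = a (ρ_m − ρ_c)/(ρ_c − ρ_w) = 32 km × 350/1870 = 5.99 km.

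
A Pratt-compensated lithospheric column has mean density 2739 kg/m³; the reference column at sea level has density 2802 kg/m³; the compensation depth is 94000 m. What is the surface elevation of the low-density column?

2160 m

ρ_ref D = ρ (D + h) → h = D (ρ_ref − ρ)/ρ.
h = 94000 m × (2802 − 2739)/2739 = 2160 m.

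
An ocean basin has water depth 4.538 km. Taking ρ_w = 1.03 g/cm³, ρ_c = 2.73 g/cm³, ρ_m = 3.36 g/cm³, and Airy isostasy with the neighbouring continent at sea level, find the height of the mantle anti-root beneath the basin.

12.2 km

Isostatic balance requires: replacing crust with seawater at the top is compensated by replacing crust with mantle at the base: d (ρ_c − ρ_w) = a (ρ_m − ρ_c).
a = d (ρ_c − ρ_w)/(ρ_m − ρ_c) = 4.538 km × 1.7/0.63 = 12.2 km.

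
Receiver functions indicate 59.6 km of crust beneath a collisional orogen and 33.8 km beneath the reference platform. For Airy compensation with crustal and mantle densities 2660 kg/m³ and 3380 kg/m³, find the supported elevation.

Excess crust Δ = 59.6 km − 33.8 km = 25.8 km, split between elevation h and root r with h + r = Δ.
Airy balance ρ_c h = (ρ_m − ρ_c) r gives r = h ρ_c/(ρ_m − ρ_c), so h (1 + ρ_c/(ρ_m − ρ_c)) = Δ, i.e. h = Δ (ρ_m − ρ_c)/ρ_m.
h = 25.8 km × 720/3380 = 5.5 km.

5.5 km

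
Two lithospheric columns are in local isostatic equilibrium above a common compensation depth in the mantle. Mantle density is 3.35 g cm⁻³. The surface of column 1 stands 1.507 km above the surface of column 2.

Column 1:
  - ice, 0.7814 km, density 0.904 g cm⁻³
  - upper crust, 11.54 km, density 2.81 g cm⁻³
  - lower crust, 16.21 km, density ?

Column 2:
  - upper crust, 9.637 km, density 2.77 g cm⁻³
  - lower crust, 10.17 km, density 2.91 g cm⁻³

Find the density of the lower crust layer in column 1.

2.92 g cm⁻³

Take the compensation level at the base of the deeper column (depth z_c below the surface of column 1) and equate Σ ρ_i t_i down to z_c; mantle fills any gap and the z_c terms cancel.
Column 1: 0.7814×0.904 + 11.54×2.81 + 16.21×ρ + (z_c − 28.5314)×3.35
Column 2: 1.507×0 + 9.637×2.77 + 10.17×2.91 + (z_c − 1.507 − 19.807)×3.35
The z_c×3.35 term appears on both sides and cancels. Collect the known terms of each column as K = Σ(ρt)_known − 3.35 × (depth of known layers): K_1 = 33.1337856 − 3.35×28.5314 = −62.4464044; K_2 = 56.28919 − 3.35×(1.507 + 19.807) = −15.11271.
Balance: K_1 + 16.21×ρ = K_2, so ρ = (K_2 − K_1)/16.21 = 47.3337/16.21 = 2.92 g cm⁻³.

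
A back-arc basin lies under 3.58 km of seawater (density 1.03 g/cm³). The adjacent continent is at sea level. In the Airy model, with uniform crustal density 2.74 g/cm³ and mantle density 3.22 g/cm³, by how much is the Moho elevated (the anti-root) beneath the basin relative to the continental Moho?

12.8 km

Isostatic balance requires: replacing crust with seawater at the top is compensated by replacing crust with mantle at the base: d (ρ_c − ρ_w) = a (ρ_m − ρ_c).
a = d (ρ_c − ρ_w)/(ρ_m − ρ_c) = 3.58 km × 1.71/0.48 = 12.8 km.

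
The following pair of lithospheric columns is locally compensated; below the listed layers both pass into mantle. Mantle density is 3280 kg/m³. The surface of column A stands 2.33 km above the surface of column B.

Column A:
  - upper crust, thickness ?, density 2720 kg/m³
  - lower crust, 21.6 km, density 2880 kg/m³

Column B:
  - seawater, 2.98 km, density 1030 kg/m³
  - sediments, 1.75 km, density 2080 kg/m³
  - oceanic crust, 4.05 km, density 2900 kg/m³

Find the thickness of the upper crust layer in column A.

Take the compensation level at the base of the deeper column (depth z_c below the surface of column A) and equate Σ ρ_i t_i down to z_c; mantle fills any gap and the z_c terms cancel.
Column A: x×2720 + 21.6×2880 + (z_c − 21.6 − x)×3280
Column B: 2.33×0 + 2.98×1030 + 1.75×2080 + 4.05×2900 + (z_c − 2.33 − 8.78)×3280
The z_c×3280 term appears on both sides and cancels. Collect the known terms of each column as K = Σ(ρt)_known − 3280 × (depth of known layers): K_A = 62208 − 3280×21.6 = −8640; K_B = 18454.4 − 3280×(2.33 + 8.78) = −17986.4.
Balance: K_A − x×(3280 − 2720) = K_B, so x = (K_A − K_B)/(3280 − 2720) = 9346.4/560 = 16.7 km.

16.7 km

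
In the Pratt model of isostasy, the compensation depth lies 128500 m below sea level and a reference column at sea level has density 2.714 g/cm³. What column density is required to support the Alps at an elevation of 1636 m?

Pratt balance: ρ_ref D = ρ (D + h).
ρ = ρ_ref D/(D + h) = 2.714 × 128500 m/(128500 m + 1636 m) = 2.68 g/cm³.

2.68 g/cm³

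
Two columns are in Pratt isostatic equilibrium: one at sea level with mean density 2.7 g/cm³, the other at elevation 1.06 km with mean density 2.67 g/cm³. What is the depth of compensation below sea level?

ρ_ref D = ρ (D + h) → D (ρ_ref − ρ) = ρ h.
D = ρ h/(ρ_ref − ρ) = 2.67 × 1.06 km/(2.7 − 2.67) = 94.3 km.

94.3 km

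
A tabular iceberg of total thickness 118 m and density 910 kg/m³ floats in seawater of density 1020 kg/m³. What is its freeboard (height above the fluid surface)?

Floating equilibrium: submerged depth d = t ρ_obj/ρ_fluid = 118 m × 910/1020 = 105.3 m.
Freeboard = t − d = 118 m − 105.3 m = 12.7 m.

12.7 m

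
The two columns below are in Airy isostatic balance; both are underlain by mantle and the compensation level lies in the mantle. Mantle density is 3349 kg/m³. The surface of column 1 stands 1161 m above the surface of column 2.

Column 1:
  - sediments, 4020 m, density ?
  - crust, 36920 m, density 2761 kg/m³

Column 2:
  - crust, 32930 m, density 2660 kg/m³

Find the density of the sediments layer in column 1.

Take the compensation level at the base of the deeper column (depth z_c below the surface of column 1) and equate Σ ρ_i t_i down to z_c; mantle fills any gap and the z_c terms cancel.
Column 1: 4020×ρ + 36920×2761 + (z_c − 40940)×3349
Column 2: 1161×0 + 32930×2660 + (z_c − 1161 − 32930)×3349
The z_c×3349 term appears on both sides and cancels. Collect the known terms of each column as K = Σ(ρt)_known − 3349 × (depth of known layers): K_1 = 101936120 − 3349×40940 = −35171940; K_2 = 87593800 − 3349×(1161 + 32930) = −26576959.
Balance: K_1 + 4020×ρ = K_2, so ρ = (K_2 − K_1)/4020 = 8594980/4020 = 2140 kg/m³.

2140 kg/m³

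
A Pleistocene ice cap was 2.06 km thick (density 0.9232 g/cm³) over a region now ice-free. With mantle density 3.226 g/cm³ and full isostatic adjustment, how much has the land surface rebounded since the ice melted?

0.59 km

Removing the load lets mantle flow back in; uplift u satisfies ρ_ice t = ρ_m u.
u = t ρ_ice/ρ_m = 2.06 km × 0.9232/3.226 = 0.59 km.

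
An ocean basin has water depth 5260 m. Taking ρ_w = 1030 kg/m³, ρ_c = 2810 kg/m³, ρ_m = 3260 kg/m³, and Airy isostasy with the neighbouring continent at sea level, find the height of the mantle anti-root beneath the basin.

20800 m

Isostatic balance requires: replacing crust with seawater at the top is compensated by replacing crust with mantle at the base: d (ρ_c − ρ_w) = a (ρ_m − ρ_c).
a = d (ρ_c − ρ_w)/(ρ_m − ρ_c) = 5260 m × 1780/450 = 20800 m.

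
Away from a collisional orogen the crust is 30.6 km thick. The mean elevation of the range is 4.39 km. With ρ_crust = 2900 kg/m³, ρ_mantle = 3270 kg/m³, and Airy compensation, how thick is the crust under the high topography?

69.4 km

Root depth r = h ρ_c / (ρ_m − ρ_c) = 4.39 km × 2900 / 370 = 34.41 km.
Total thickness = T + h + r = 30.6 km + 4.39 km + 34.41 km = 69.4 km.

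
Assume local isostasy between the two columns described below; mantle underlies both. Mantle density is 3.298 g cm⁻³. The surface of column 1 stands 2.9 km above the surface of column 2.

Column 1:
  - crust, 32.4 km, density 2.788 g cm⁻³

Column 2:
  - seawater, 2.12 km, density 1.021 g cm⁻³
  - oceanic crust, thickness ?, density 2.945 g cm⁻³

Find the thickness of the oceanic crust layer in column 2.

Take the compensation level at the base of the deeper column (depth z_c below the surface of column 1) and equate Σ ρ_i t_i down to z_c; mantle fills any gap and the z_c terms cancel.
Column 1: 32.4×2.788 + (z_c − 32.4)×3.298
Column 2: 2.9×0 + 2.12×1.021 + x×2.945 + (z_c − 2.9 − 2.12 − x)×3.298
The z_c×3.298 term appears on both sides and cancels. Collect the known terms of each column as K = Σ(ρt)_known − 3.298 × (depth of known layers): K_1 = 90.3312 − 3.298×32.4 = −16.524; K_2 = 2.16452 − 3.298×(2.9 + 2.12) = −14.39144.
Balance: K_1 = K_2 − x×(3.298 − 2.945), so x = (K_2 − K_1)/(3.298 − 2.945) = 2.13256/0.353 = 6.04 km.

6.04 km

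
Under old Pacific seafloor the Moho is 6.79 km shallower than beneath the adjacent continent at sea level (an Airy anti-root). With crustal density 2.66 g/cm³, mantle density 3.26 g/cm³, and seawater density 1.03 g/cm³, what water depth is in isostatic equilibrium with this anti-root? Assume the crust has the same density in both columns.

Replacing a thickness d of crust by seawater at the top must be balanced by replacing crust with mantle at the base: d (ρ_c − ρ_w) = a (ρ_m − ρ_c).
d = a (ρ_m − ρ_c)/(ρ_c − ρ_w) = 6.79 km × 0.6/1.63 = 2.5 km.

2.5 km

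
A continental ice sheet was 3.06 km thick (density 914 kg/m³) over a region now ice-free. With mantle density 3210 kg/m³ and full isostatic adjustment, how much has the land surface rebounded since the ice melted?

0.871 km

Removing the load lets mantle flow back in; uplift u satisfies ρ_ice t = ρ_m u.
u = t ρ_ice/ρ_m = 3.06 km × 914/3210 = 0.871 km.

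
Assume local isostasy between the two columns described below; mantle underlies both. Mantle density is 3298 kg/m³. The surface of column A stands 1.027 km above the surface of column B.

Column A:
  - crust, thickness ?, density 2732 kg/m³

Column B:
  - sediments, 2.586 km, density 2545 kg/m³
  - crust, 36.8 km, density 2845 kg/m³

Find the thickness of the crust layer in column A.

38.9 km

Take the compensation level at the base of the deeper column (depth z_c below the surface of column A) and equate Σ ρ_i t_i down to z_c; mantle fills any gap and the z_c terms cancel.
Column A: x×2732 + (z_c − 0 − x)×3298
Column B: 1.027×0 + 2.586×2545 + 36.8×2845 + (z_c − 1.027 − 39.386)×3298
The z_c×3298 term appears on both sides and cancels. Collect the known terms of each column as K = Σ(ρt)_known − 3298 × (depth of known layers): K_A = 0 − 3298×0 = 0; K_B = 111277.37 − 3298×(1.027 + 39.386) = −22004.704.
Balance: K_A − x×(3298 − 2732) = K_B, so x = (K_A − K_B)/(3298 − 2732) = 22004.7/566 = 38.9 km.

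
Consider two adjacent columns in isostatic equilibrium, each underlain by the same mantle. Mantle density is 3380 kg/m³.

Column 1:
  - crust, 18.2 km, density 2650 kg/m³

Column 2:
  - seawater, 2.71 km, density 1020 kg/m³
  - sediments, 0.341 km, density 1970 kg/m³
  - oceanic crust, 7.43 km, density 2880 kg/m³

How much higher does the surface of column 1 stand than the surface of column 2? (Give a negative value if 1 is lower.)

0.797 km

For any compensation level in the mantle, the mantle terms cancel and isostasy reduces to e = (Σt_1 − Σt_2) − (Σ(ρt)_1 − Σ(ρt)_2) / ρ_m.
Σt_1 = 18.2 km; Σt_2 = 10.481 km; Σ(ρt)_1 = 48230; Σ(ρt)_2 = 24834.37 (in km·kg/m³).
e = (18.2 − 10.481) − (48230 − 24834.37) / 3380 = 0.797 km.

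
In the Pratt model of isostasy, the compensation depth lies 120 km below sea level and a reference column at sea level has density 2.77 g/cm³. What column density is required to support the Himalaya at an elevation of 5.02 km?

2.66 g/cm³

Pratt balance: ρ_ref D = ρ (D + h).
ρ = ρ_ref D/(D + h) = 2.77 × 120 km/(120 km + 5.02 km) = 2.66 g/cm³.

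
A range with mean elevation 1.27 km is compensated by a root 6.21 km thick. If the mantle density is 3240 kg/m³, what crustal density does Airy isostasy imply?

ρ_c h = (ρ_m − ρ_c) r → ρ_c (h + r) = ρ_m r → ρ_c = ρ_m r / (h + r).
ρ_c = 3240 × 6.21 km / (1.27 km + 6.21 km) = 2690 kg/m³.

2690 kg/m³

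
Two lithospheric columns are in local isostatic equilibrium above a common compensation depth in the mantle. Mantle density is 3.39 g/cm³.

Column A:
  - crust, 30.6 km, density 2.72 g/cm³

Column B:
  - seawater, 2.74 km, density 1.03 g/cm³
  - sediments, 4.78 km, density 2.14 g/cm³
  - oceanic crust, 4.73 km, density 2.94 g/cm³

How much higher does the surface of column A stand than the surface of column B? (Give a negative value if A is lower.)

1.75 km

For any compensation level in the mantle, the mantle terms cancel and isostasy reduces to e = (Σt_A − Σt_B) − (Σ(ρt)_A − Σ(ρt)_B) / ρ_m.
Σt_A = 30.6 km; Σt_B = 12.25 km; Σ(ρt)_A = 83.232; Σ(ρt)_B = 26.9576 (in km·g/cm³).
e = (30.6 − 12.25) − (83.232 − 26.9576) / 3.39 = 1.75 km.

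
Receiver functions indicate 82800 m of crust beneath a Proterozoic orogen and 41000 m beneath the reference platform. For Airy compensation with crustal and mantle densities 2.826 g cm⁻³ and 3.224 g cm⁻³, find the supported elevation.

Excess crust Δ = 82800 m − 41000 m = 41800 m, split between elevation h and root r with h + r = Δ.
Airy balance ρ_c h = (ρ_m − ρ_c) r gives r = h ρ_c/(ρ_m − ρ_c), so h (1 + ρ_c/(ρ_m − ρ_c)) = Δ, i.e. h = Δ (ρ_m − ρ_c)/ρ_m.
h = 41800 m × 0.398/3.224 = 5160 m.

5160 m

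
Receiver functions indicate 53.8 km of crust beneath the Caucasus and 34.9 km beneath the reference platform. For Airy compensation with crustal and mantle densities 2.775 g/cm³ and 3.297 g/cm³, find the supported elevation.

2.99 km

Excess crust Δ = 53.8 km − 34.9 km = 18.9 km, split between elevation h and root r with h + r = Δ.
Airy balance ρ_c h = (ρ_m − ρ_c) r gives r = h ρ_c/(ρ_m − ρ_c), so h (1 + ρ_c/(ρ_m − ρ_c)) = Δ, i.e. h = Δ (ρ_m − ρ_c)/ρ_m.
h = 18.9 km × 0.522/3.297 = 2.99 km.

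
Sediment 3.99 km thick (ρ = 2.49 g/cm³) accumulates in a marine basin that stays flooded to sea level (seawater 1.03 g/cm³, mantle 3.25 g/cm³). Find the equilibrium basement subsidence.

2.62 km

Submarine loading: the sediment displaces seawater, and the subsidence is in turn flooded, so s (ρ_m − ρ_w) = t (ρ_sed − ρ_w).
s = 3.99 km × (2.49 − 1.03) / (3.25 − 1.03) = 2.62 km.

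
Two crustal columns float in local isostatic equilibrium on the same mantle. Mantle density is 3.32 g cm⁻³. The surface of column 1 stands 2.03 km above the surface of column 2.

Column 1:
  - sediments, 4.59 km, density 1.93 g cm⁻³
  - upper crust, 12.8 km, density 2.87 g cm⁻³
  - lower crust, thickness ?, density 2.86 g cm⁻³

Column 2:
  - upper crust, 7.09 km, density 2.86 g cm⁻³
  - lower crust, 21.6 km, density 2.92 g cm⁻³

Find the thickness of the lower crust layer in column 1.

Take the compensation level at the base of the deeper column (depth z_c below the surface of column 1) and equate Σ ρ_i t_i down to z_c; mantle fills any gap and the z_c terms cancel.
Column 1: 4.59×1.93 + 12.8×2.87 + x×2.86 + (z_c − 17.39 − x)×3.32
Column 2: 2.03×0 + 7.09×2.86 + 21.6×2.92 + (z_c − 2.03 − 28.69)×3.32
The z_c×3.32 term appears on both sides and cancels. Collect the known terms of each column as K = Σ(ρt)_known − 3.32 × (depth of known layers): K_1 = 45.5947 − 3.32×17.39 = −12.1401; K_2 = 83.3494 − 3.32×(2.03 + 28.69) = −18.641.
Balance: K_1 − x×(3.32 − 2.86) = K_2, so x = (K_1 − K_2)/(3.32 − 2.86) = 6.5009/0.46 = 14.1 km.

14.1 km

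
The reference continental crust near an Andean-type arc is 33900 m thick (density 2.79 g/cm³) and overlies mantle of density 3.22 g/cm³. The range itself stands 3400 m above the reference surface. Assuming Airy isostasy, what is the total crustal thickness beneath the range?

Root depth r = h ρ_c / (ρ_m − ρ_c) = 3400 m × 2.79 / 0.43 = 22060 m.
Total thickness = T + h + r = 33900 m + 3400 m + 22060 m = 59400 m.

59400 m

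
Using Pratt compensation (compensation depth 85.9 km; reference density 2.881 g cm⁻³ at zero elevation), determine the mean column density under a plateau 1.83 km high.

2.82 g cm⁻³

Pratt balance: ρ_ref D = ρ (D + h).
ρ = ρ_ref D/(D + h) = 2.881 × 85.9 km/(85.9 km + 1.83 km) = 2.82 g cm⁻³.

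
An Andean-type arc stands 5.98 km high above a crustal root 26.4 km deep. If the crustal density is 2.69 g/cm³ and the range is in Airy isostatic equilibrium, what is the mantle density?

Airy balance: ρ_c h = (ρ_m − ρ_c) r → ρ_m = ρ_c (1 + h/r).
ρ_m = 2.69 × (1 + 5.98 km/26.4 km) = 3.3 g/cm³.

3.3 g/cm³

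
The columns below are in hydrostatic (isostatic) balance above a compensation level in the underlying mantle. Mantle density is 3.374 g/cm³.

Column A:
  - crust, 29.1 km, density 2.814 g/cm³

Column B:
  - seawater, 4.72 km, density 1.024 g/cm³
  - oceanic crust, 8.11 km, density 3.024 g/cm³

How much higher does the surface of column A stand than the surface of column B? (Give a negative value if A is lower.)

For any compensation level in the mantle, the mantle terms cancel and isostasy reduces to e = (Σt_A − Σt_B) − (Σ(ρt)_A − Σ(ρt)_B) / ρ_m.
Σt_A = 29.1 km; Σt_B = 12.83 km; Σ(ρt)_A = 81.8874; Σ(ρt)_B = 29.35792 (in km·g/cm³).
e = (29.1 − 12.83) − (81.8874 − 29.35792) / 3.374 = 0.701 km.

0.701 km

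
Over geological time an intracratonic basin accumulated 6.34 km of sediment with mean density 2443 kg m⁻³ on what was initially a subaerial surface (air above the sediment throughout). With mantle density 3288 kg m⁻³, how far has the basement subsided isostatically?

Subaerial load: s = t ρ_sed / ρ_m = 6.34 km × 2443/3288 = 4.71 km.

4.71 km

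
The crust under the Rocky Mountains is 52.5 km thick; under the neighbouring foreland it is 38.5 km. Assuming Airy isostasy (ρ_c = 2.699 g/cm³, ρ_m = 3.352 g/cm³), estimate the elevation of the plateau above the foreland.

2.73 km

Excess crust Δ = 52.5 km − 38.5 km = 14 km, split between elevation h and root r with h + r = Δ.
Airy balance ρ_c h = (ρ_m − ρ_c) r gives r = h ρ_c/(ρ_m − ρ_c), so h (1 + ρ_c/(ρ_m − ρ_c)) = Δ, i.e. h = Δ (ρ_m − ρ_c)/ρ_m.
h = 14 km × 0.653/3.352 = 2.73 km.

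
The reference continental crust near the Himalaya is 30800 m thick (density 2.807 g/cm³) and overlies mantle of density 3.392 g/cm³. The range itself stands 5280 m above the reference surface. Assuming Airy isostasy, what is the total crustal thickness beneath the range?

61400 m

Root depth r = h ρ_c / (ρ_m − ρ_c) = 5280 m × 2.807 / 0.585 = 25330 m.
Total thickness = T + h + r = 30800 m + 5280 m + 25330 m = 61400 m.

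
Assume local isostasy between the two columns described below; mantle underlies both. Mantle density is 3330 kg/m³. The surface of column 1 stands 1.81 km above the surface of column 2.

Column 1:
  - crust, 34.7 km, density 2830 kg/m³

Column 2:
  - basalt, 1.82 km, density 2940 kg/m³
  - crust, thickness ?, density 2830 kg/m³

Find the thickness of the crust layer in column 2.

21.2 km

Take the compensation level at the base of the deeper column (depth z_c below the surface of column 1) and equate Σ ρ_i t_i down to z_c; mantle fills any gap and the z_c terms cancel.
Column 1: 34.7×2830 + (z_c − 34.7)×3330
Column 2: 1.81×0 + 1.82×2940 + x×2830 + (z_c − 1.81 − 1.82 − x)×3330
The z_c×3330 term appears on both sides and cancels. Collect the known terms of each column as K = Σ(ρt)_known − 3330 × (depth of known layers): K_1 = 98201 − 3330×34.7 = −17350; K_2 = 5350.8 − 3330×(1.81 + 1.82) = −6737.1.
Balance: K_1 = K_2 − x×(3330 − 2830), so x = (K_2 − K_1)/(3330 − 2830) = 10612.9/500 = 21.2 km.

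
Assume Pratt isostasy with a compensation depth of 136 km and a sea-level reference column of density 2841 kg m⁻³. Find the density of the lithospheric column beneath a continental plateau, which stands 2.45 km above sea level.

2790 kg m⁻³

Pratt balance: ρ_ref D = ρ (D + h).
ρ = ρ_ref D/(D + h) = 2841 × 136 km/(136 km + 2.45 km) = 2790 kg m⁻³.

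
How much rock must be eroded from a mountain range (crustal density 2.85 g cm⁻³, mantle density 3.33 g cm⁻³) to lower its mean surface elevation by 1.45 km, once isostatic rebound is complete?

Net drop Δ = e − u = e − e ρ_c/ρ_m = e (ρ_m − ρ_c)/ρ_m.
e = Δ ρ_m/(ρ_m − ρ_c) = 1.45 km × 3.33/0.48 = 10.1 km.

10.1 km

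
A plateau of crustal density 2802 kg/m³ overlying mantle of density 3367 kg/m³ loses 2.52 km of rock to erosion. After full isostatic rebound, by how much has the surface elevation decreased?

0.423 km

Rebound u = e ρ_c/ρ_m = 2.52 km × 2802/3367 = 2.097 km.
Net surface drop = e − u = 2.52 km − 2.097 km = e (ρ_m − ρ_c)/ρ_m = 0.423 km.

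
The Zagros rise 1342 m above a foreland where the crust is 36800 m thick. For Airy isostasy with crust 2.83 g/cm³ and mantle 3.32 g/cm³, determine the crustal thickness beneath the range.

45900 m

Root depth r = h ρ_c / (ρ_m − ρ_c) = 1342 m × 2.83 / 0.49 = 7751 m.
Total thickness = T + h + r = 36800 m + 1342 m + 7751 m = 45900 m.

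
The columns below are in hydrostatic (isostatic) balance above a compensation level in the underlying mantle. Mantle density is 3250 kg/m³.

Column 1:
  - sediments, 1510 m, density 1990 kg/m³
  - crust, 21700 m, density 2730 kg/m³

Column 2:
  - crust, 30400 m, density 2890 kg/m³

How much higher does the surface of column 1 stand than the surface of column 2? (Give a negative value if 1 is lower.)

For any compensation level in the mantle, the mantle terms cancel and isostasy reduces to e = (Σt_1 − Σt_2) − (Σ(ρt)_1 − Σ(ρt)_2) / ρ_m.
Σt_1 = 23210 m; Σt_2 = 30400 m; Σ(ρt)_1 = 62245900; Σ(ρt)_2 = 87856000 (in m·kg/m³).
e = (23210 − 30400) − (62245900 − 87856000) / 3250 = 690 m.

690 m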